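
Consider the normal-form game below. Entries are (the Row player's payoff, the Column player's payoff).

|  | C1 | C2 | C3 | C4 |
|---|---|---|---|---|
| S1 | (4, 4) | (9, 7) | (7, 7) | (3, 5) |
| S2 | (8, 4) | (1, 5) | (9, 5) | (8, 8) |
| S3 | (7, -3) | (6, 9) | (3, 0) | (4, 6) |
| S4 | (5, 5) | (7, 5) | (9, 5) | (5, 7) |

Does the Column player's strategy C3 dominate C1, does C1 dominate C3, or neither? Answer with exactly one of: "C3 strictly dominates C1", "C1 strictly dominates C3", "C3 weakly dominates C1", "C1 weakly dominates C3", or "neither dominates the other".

C3 weakly dominates C1

C3's payoffs vs C1's, by the Row player's action — S1: 7>4, S2: 5>4, S3: 0>-3, S4: 5=5.
C3 is at least as good everywhere and strictly better somewhere (tied only at S4), so C3 weakly but not strictly dominates C1.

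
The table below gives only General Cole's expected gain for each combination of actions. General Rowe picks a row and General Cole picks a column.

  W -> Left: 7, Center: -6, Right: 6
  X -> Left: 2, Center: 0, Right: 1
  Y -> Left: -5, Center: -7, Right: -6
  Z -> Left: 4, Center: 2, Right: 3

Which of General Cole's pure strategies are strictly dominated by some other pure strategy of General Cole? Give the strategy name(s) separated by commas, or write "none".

Center, Right

Left is not dominated — it holds its own against Center at W (7>-6); Right at W (7>6).
Center: dominated, since Left does at least as well everywhere (W: 7>-6, X: 2>0, Y: -5>-7, Z: 4>2).
Right: dominated, since Left does at least as well everywhere (W: 7>6, X: 2>1, Y: -5>-6, Z: 4>3).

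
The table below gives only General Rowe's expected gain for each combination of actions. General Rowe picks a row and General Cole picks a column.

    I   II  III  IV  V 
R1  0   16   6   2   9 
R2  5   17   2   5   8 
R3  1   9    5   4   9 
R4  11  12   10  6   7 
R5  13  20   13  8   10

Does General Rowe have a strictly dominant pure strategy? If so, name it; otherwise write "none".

R5

R5 vs R1: I: 13>0, II: 20>16, III: 13>6, IV: 8>2, V: 10>9.
R5 vs R2: I: 13>5, II: 20>17, III: 13>2, IV: 8>5, V: 10>8.
R5 vs R3: I: 13>1, II: 20>9, III: 13>5, IV: 8>4, V: 10>9.
R5 vs R4: I: 13>11, II: 20>12, III: 13>10, IV: 8>6, V: 10>7.
R5 strictly beats every other strategy against every opponent action, so it is strictly dominant.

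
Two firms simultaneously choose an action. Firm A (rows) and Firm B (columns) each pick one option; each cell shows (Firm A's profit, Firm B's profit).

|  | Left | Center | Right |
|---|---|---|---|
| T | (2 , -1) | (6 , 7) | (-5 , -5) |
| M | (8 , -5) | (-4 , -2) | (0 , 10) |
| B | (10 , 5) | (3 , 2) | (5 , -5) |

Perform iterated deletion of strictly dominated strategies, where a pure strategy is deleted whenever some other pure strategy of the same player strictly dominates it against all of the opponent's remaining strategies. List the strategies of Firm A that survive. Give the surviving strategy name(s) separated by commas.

Firm A's strategy M is strictly dominated by B (Left: 10>8, Center: 3>-4, Right: 5>0) and is removed.
Firm B's strategy Right is strictly dominated by Left (T: -1>-5, B: 5>-5) and is removed.
Among the remaining strategies, none is strictly dominated by another pure strategy of the same player, so the elimination stops.
Surviving strategies — Firm A: {T, B}; Firm B: {Left, Center}.

T, B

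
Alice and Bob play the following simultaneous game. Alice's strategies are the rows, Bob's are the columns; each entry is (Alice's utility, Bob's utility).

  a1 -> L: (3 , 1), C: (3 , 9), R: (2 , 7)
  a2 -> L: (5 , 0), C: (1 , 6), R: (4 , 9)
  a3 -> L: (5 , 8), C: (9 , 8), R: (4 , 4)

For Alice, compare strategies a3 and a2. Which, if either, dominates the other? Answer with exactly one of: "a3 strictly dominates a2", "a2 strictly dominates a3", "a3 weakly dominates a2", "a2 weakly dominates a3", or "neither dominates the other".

a3's payoffs vs a2's, by Bob's action — L: 5=5, C: 9>1, R: 4=4.
a3 is at least as good everywhere and strictly better somewhere (tied only at L, R), so a3 weakly but not strictly dominates a2.

a3 weakly dominates a2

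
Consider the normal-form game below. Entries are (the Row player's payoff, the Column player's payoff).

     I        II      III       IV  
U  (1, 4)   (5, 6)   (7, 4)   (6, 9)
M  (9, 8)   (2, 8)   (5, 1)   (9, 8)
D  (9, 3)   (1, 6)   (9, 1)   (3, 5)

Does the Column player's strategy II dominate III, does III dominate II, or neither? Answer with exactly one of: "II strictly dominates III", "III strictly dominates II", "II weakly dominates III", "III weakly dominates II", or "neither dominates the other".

II's payoffs vs III's, by the Row player's action — U: 6>4, M: 8>1, D: 6>1.
Every comparison favours II, so II strictly dominates III.

II strictly dominates III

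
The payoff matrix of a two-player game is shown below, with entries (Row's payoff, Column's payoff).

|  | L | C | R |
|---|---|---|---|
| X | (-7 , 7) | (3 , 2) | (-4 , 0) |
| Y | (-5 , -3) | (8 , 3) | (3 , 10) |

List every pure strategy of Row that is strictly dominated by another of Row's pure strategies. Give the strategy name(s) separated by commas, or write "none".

X

X: dominated, since Y does at least as well everywhere (L: -5>-7, C: 8>3, R: 3>-4).
Y is not dominated — it holds its own against X at L (-5>-7).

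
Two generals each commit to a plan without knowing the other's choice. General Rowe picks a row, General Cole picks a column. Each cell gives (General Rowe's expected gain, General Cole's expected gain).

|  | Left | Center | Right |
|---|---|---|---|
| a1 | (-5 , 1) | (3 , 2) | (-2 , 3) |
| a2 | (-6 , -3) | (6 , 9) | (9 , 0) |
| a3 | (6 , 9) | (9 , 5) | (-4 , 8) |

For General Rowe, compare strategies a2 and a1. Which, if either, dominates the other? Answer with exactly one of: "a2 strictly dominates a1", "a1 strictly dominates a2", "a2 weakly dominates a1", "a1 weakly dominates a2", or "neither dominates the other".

neither dominates the other

a2's payoffs vs a1's, by General Cole's action — Left: -6<-5, Center: 6>3, Right: 9>-2.
a2 does better at Center, Right but worse at Left; neither strategy dominates the other.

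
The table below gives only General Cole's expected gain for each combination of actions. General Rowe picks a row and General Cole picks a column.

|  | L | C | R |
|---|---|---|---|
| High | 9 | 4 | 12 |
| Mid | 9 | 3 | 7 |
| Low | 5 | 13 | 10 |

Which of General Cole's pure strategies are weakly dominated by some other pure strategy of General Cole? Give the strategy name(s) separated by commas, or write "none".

none

Nothing dominates L: C at High (9>4); R at Mid (9>7).
C is not dominated — it holds its own against L at Low (13>5); R at Low (13>10).
R is not dominated — it holds its own against L at High (12>9); C at High (12>4).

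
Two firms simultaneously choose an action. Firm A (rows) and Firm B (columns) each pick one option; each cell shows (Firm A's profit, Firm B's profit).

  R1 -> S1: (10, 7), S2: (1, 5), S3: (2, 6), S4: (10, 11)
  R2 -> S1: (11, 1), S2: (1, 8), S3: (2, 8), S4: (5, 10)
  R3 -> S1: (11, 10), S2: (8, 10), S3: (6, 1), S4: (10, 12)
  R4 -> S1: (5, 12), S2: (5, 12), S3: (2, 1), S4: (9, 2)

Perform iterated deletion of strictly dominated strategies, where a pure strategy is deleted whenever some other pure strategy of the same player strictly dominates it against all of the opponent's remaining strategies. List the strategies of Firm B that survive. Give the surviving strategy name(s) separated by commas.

Row R4 is eliminated: R3 beats it against every remaining column (S1: 11>5, S2: 8>5, S3: 6>2, S4: 10>9).
Firm B's strategy S1 is strictly dominated by S4 (R1: 11>7, R2: 10>1, R3: 12>10) and is removed.
For Firm A, R3 strictly dominates R2 on the remaining columns (S2: 8>1, S3: 6>2, S4: 10>5); eliminate R2.
For Firm B, S4 strictly dominates S2 on the remaining rows (R1: 11>5, R3: 12>10); eliminate S2.
Firm B's strategy S3 is strictly dominated by S4 (R1: 11>6, R3: 12>1) and is removed.
Among the remaining strategies, none is strictly dominated by another pure strategy of the same player, so the elimination stops.
Surviving strategies — Firm A: {R1, R3}; Firm B: {S4}.

S4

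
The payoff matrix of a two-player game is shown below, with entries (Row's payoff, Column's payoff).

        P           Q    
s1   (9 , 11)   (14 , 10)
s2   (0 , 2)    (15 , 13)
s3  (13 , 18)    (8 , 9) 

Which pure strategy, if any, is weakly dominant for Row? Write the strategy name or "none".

none

s1 fails to dominate s2 at Q (14<15).
s2 fails to dominate s1 at P (0<9).
s3 fails to dominate s1 at Q (8<14).
No single strategy dominates all the others.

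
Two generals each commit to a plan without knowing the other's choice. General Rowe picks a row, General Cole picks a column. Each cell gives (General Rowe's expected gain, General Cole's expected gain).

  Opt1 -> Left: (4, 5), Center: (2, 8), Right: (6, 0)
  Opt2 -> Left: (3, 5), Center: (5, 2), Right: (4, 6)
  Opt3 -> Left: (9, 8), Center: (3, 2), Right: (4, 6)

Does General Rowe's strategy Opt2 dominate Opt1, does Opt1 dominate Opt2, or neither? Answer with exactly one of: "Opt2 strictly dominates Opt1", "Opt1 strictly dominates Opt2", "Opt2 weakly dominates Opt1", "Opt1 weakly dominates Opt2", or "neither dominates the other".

Compare Opt2 to Opt1 across each choice by General Cole: Left: 3<4, Center: 5>2, Right: 4<6.
Opt2 does better at Center but worse at Left, Right; neither strategy dominates the other.

neither dominates the other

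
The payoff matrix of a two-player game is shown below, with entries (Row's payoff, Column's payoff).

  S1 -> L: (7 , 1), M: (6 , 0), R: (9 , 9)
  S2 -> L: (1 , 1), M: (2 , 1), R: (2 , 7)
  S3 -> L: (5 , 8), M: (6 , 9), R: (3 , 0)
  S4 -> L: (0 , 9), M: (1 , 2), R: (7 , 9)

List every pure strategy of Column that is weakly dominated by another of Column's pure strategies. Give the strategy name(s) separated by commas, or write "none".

none

L: no other strategy beats it everywhere (M at S1 (1>0); R at S3 (8>0)).
M is not dominated — it holds its own against L at S3 (9>8); R at S3 (9>0).
R is not dominated — it holds its own against L at S1 (9>1); M at S1 (9>0).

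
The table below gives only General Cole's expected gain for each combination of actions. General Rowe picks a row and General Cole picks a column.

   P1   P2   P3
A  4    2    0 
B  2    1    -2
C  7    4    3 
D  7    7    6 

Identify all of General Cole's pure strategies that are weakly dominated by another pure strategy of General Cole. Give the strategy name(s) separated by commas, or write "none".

P1: no other strategy beats it everywhere (P2 at A (4>2); P3 at A (4>0)).
P1 weakly dominates P2 — A: 4>2, B: 2>1, C: 7>4, D: 7=7.
P1 weakly dominates P3 — A: 4>0, B: 2>-2, C: 7>3, D: 7>6.

P2, P3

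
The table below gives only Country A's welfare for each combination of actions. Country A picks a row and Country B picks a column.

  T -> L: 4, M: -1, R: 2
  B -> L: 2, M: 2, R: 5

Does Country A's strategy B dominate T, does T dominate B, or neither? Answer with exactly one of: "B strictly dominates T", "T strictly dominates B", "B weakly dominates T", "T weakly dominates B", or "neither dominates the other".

neither dominates the other

B's payoffs vs T's, by Country B's action — L: 2<4, M: 2>-1, R: 5>2.
B does better at M, R but worse at L; neither strategy dominates the other.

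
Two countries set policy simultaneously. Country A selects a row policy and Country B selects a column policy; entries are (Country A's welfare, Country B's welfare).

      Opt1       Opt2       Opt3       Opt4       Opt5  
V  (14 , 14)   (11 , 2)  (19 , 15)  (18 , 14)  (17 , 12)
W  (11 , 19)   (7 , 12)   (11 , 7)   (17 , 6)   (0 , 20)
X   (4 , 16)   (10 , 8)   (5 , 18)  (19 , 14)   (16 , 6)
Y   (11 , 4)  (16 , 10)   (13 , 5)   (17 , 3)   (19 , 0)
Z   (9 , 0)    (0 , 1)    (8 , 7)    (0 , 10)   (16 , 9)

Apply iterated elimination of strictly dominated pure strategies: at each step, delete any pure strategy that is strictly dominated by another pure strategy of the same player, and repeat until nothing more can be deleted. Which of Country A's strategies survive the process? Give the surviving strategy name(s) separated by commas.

V, Y

Country A's strategy W is strictly dominated by V (Opt1: 14>11, Opt2: 11>7, Opt3: 19>11, Opt4: 18>17, Opt5: 17>0) and is removed.
For Country A, V strictly dominates Z on the remaining columns (Opt1: 14>9, Opt2: 11>0, Opt3: 19>8, Opt4: 18>0, Opt5: 17>16); eliminate Z.
Country B's strategy Opt1 is strictly dominated by Opt3 (V: 15>14, X: 18>16, Y: 5>4) and is removed.
Column Opt4 is eliminated: Opt3 beats it against every remaining row (V: 15>14, X: 18>14, Y: 5>3).
For Country A, V strictly dominates X on the remaining columns (Opt2: 11>10, Opt3: 19>5, Opt5: 17>16); eliminate X.
For Country B, Opt3 strictly dominates Opt5 on the remaining rows (V: 15>12, Y: 5>0); eliminate Opt5.
Among the remaining strategies, none is strictly dominated by another pure strategy of the same player, so the elimination stops.
Surviving strategies — Country A: {V, Y}; Country B: {Opt2, Opt3}.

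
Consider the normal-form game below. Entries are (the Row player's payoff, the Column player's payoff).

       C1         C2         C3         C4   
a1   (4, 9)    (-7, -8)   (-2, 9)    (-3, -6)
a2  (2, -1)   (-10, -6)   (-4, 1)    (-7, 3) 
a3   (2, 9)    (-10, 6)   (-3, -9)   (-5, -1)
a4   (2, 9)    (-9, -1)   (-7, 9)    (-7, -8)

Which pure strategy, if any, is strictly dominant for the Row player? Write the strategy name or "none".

a1 vs a2: C1: 4>2, C2: -7>-10, C3: -2>-4, C4: -3>-7.
a1 vs a3: C1: 4>2, C2: -7>-10, C3: -2>-3, C4: -3>-5.
a1 vs a4: C1: 4>2, C2: -7>-9, C3: -2>-7, C4: -3>-7.
a1 strictly beats every other strategy against every opponent action, so it is strictly dominant.

a1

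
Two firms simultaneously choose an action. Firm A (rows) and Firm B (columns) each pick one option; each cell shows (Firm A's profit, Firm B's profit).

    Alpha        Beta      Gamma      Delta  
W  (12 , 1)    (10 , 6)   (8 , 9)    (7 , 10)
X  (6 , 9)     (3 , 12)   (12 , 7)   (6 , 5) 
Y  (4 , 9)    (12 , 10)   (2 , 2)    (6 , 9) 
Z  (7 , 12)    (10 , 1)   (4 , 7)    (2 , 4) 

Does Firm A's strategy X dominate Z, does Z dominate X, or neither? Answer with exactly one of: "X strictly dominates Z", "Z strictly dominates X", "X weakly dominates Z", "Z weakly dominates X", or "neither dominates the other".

neither dominates the other

Compare X to Z across every action of Firm B: Alpha: 6<7, Beta: 3<10, Gamma: 12>4, Delta: 6>2.
X does better at Gamma, Delta but worse at Alpha, Beta; neither strategy dominates the other.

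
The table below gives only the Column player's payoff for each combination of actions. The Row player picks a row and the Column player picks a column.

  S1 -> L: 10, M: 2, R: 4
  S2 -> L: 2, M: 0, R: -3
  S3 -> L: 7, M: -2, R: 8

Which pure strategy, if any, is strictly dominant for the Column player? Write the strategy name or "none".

L fails to dominate R at S3 (7<8).
M fails to dominate L at S1 (2<10).
R fails to dominate L at S1 (4<10).
No single strategy dominates all the others.

none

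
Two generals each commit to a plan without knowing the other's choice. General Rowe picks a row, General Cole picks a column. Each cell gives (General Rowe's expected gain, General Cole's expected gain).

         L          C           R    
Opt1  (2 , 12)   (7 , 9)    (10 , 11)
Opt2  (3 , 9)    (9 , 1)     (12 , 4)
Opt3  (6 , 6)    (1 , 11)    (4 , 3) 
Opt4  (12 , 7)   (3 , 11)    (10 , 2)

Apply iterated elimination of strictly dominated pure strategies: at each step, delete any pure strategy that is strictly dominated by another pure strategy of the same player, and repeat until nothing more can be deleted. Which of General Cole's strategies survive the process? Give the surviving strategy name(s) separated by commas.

For General Rowe, Opt2 strictly dominates Opt1 on the remaining columns (L: 3>2, C: 9>7, R: 12>10); eliminate Opt1.
For General Rowe, Opt4 strictly dominates Opt3 on the remaining columns (L: 12>6, C: 3>1, R: 10>4); eliminate Opt3.
For General Cole, L strictly dominates R on the remaining rows (Opt2: 9>4, Opt4: 7>2); eliminate R.
Among the remaining strategies, none is strictly dominated by another pure strategy of the same player, so the elimination stops.
Surviving strategies — General Rowe: {Opt2, Opt4}; General Cole: {L, C}.

L, C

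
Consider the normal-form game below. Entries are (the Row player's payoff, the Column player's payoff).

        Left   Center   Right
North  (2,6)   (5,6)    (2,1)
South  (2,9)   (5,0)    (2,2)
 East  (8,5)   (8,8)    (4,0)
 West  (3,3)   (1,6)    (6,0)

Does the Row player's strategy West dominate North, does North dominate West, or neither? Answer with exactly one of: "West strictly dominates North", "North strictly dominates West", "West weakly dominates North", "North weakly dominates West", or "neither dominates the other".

neither dominates the other

Compare West to North across each opponent action: Left: 3>2, Center: 1<5, Right: 6>2.
West does better at Left, Right but worse at Center; neither strategy dominates the other.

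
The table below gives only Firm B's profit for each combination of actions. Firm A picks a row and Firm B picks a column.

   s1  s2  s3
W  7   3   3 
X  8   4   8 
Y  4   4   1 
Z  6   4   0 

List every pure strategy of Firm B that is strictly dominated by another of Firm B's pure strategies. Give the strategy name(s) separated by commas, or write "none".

s1 is not dominated — it holds its own against s2 at W (7>3); s3 at W (7>3).
s2 is not dominated — it holds its own against s1 at Y (4=4); s3 at W (3=3).
s3: no other strategy beats it everywhere (s1 at X (8=8); s2 at W (3=3)).

none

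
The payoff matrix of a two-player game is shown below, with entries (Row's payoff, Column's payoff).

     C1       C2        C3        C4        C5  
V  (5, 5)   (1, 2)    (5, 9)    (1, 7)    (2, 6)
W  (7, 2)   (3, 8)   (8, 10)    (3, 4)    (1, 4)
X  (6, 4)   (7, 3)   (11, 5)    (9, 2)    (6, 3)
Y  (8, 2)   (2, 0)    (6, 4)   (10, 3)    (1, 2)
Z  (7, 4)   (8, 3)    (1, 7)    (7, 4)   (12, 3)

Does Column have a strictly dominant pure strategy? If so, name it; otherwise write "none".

C3

C3 vs C1: V: 9>5, W: 10>2, X: 5>4, Y: 4>2, Z: 7>4.
C3 vs C2: V: 9>2, W: 10>8, X: 5>3, Y: 4>0, Z: 7>3.
C3 vs C4: V: 9>7, W: 10>4, X: 5>2, Y: 4>3, Z: 7>4.
C3 vs C5: V: 9>6, W: 10>4, X: 5>3, Y: 4>2, Z: 7>3.
C3 strictly beats every other strategy against every opponent action, so it is strictly dominant.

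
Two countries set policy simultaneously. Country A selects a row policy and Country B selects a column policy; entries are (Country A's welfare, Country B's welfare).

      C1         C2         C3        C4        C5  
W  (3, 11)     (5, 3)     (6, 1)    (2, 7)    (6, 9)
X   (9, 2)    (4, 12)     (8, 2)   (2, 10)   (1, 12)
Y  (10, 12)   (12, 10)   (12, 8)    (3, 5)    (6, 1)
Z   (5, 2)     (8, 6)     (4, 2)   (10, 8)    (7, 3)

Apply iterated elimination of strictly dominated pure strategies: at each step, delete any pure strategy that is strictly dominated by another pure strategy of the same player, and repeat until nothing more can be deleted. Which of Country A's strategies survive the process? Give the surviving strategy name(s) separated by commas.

Y, Z

Row X is eliminated: Y beats it against every remaining column (C1: 10>9, C2: 12>4, C3: 12>8, C4: 3>2, C5: 6>1).
Column C3 is eliminated: C2 beats it against every remaining row (W: 3>1, Y: 10>8, Z: 6>2).
Row W is eliminated: Z beats it against every remaining column (C1: 5>3, C2: 8>5, C4: 10>2, C5: 7>6).
Column C5 is eliminated: C2 beats it against every remaining row (Y: 10>1, Z: 6>3).
Among the remaining strategies, none is strictly dominated by another pure strategy of the same player, so the elimination stops.
Surviving strategies — Country A: {Y, Z}; Country B: {C1, C2, C4}.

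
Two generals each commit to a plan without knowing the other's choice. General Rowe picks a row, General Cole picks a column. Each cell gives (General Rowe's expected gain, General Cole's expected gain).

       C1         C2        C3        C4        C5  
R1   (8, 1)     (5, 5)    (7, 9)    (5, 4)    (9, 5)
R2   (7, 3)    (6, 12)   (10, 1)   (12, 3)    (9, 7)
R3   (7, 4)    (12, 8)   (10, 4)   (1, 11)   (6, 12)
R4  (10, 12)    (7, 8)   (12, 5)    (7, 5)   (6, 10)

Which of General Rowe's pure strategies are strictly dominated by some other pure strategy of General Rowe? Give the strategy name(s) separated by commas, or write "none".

none

Nothing dominates R1: R2 at C1 (8>7); R3 at C1 (8>7); R4 at C5 (9>6).
Nothing dominates R2: R1 at C2 (6>5); R3 at C1 (7=7); R4 at C4 (12>7).
Nothing dominates R3: R1 at C2 (12>5); R2 at C1 (7=7); R4 at C2 (12>7).
Nothing dominates R4: R1 at C1 (10>8); R2 at C1 (10>7); R3 at C1 (10>7).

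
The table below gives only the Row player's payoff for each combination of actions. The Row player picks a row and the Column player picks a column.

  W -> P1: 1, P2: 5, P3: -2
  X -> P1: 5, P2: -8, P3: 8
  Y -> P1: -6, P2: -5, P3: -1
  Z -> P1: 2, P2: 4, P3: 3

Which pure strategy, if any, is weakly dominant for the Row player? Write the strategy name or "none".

W fails to dominate X at P1 (1<5).
X fails to dominate W at P2 (-8<5).
Y fails to dominate W at P1 (-6<1).
Z fails to dominate W at P2 (4<5).
No single strategy dominates all the others.

none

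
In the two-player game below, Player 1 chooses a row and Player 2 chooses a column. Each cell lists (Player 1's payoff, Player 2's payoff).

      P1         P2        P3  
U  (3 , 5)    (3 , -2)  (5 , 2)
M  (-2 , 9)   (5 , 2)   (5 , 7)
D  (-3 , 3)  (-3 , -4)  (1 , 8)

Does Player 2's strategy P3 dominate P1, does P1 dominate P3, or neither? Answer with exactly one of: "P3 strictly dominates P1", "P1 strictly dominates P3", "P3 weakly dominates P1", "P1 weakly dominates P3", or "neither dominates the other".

neither dominates the other

P3's payoffs vs P1's, by Player 1's action — U: 2<5, M: 7<9, D: 8>3.
P3 does better at D but worse at U, M; neither strategy dominates the other.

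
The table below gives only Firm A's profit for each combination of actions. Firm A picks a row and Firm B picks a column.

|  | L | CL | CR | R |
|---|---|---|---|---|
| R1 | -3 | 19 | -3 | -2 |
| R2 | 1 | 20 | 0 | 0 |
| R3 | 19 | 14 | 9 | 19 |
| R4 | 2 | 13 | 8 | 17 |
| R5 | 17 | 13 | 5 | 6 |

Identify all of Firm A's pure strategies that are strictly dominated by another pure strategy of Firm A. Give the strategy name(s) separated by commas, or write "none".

R1 is strictly dominated by R2 (L: 1>-3, CL: 20>19, CR: 0>-3, R: 0>-2).
R2 is not dominated — it holds its own against R1 at L (1>-3); R3 at CL (20>14); R4 at CL (20>13); R5 at CL (20>13).
R3: no other strategy beats it everywhere (R1 at L (19>-3); R2 at L (19>1); R4 at L (19>2); R5 at L (19>17)).
R4 is strictly dominated by R3 (L: 19>2, CL: 14>13, CR: 9>8, R: 19>17).
R3 strictly dominates R5 — L: 19>17, CL: 14>13, CR: 9>5, R: 19>6.

R1, R4, R5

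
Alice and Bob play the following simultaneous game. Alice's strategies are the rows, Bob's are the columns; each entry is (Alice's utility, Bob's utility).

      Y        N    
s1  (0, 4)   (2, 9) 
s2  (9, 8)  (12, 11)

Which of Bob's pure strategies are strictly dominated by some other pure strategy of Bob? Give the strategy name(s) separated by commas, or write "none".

N strictly dominates Y — s1: 9>4, s2: 11>8.
Nothing dominates N: Y at s1 (9>4).

Y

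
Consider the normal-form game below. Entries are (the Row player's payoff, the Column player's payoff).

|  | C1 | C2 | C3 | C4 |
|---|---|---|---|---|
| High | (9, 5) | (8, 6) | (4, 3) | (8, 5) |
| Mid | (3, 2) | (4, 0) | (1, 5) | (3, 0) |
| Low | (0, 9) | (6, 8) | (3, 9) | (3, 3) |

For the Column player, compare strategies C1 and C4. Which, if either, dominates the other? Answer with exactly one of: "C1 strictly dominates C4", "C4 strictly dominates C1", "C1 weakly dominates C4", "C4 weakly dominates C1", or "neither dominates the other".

Compare C1 to C4 across each opponent action: High: 5=5, Mid: 2>0, Low: 9>3.
C1 is at least as good everywhere and strictly better somewhere (tied only at High), so C1 weakly but not strictly dominates C4.

C1 weakly dominates C4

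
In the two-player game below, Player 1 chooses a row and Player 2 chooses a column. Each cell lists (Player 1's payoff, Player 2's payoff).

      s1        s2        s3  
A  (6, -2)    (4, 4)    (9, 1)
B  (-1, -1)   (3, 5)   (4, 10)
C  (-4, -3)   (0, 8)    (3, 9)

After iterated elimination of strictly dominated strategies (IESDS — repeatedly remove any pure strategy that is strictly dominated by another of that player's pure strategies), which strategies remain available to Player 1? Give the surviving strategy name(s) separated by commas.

A

Player 1's strategy B is strictly dominated by A (s1: 6>-1, s2: 4>3, s3: 9>4) and is removed.
Player 1's strategy C is strictly dominated by A (s1: 6>-4, s2: 4>0, s3: 9>3) and is removed.
For Player 2, s2 strictly dominates s1 on the remaining rows (A: 4>-2); eliminate s1.
Player 2's strategy s3 is strictly dominated by s2 (A: 4>1) and is removed.
Among the remaining strategies, none is strictly dominated by another pure strategy of the same player, so the elimination stops.
Surviving strategies — Player 1: {A}; Player 2: {s2}.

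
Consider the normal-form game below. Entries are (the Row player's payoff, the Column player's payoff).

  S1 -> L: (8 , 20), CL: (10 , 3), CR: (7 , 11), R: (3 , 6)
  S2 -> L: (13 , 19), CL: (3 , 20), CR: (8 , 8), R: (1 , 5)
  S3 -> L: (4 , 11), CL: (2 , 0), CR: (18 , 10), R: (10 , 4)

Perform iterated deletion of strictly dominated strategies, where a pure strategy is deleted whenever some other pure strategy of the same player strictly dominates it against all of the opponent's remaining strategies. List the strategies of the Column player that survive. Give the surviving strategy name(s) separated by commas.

Column CR is eliminated: L beats it against every remaining row (S1: 20>11, S2: 19>8, S3: 11>10).
Column R is eliminated: L beats it against every remaining row (S1: 20>6, S2: 19>5, S3: 11>4).
Row S3 is eliminated: S1 beats it against every remaining column (L: 8>4, CL: 10>2).
Among the remaining strategies, none is strictly dominated by another pure strategy of the same player, so the elimination stops.
Surviving strategies — the Row player: {S1, S2}; the Column player: {L, CL}.

L, CL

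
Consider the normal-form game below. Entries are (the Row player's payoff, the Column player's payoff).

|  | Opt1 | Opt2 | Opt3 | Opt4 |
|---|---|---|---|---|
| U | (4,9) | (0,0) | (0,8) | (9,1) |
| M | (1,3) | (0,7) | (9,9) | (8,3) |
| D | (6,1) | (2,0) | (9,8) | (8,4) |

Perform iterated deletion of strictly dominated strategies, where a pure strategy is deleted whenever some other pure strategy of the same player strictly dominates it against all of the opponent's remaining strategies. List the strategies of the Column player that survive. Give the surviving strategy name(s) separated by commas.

For the Column player, Opt3 strictly dominates Opt2 on the remaining rows (U: 8>0, M: 9>7, D: 8>0); eliminate Opt2.
Column Opt4 is eliminated: Opt3 beats it against every remaining row (U: 8>1, M: 9>3, D: 8>4).
For the Row player, D strictly dominates U on the remaining columns (Opt1: 6>4, Opt3: 9>0); eliminate U.
For the Column player, Opt3 strictly dominates Opt1 on the remaining rows (M: 9>3, D: 8>1); eliminate Opt1.
Among the remaining strategies, none is strictly dominated by another pure strategy of the same player, so the elimination stops.
Surviving strategies — the Row player: {M, D}; the Column player: {Opt3}.

Opt3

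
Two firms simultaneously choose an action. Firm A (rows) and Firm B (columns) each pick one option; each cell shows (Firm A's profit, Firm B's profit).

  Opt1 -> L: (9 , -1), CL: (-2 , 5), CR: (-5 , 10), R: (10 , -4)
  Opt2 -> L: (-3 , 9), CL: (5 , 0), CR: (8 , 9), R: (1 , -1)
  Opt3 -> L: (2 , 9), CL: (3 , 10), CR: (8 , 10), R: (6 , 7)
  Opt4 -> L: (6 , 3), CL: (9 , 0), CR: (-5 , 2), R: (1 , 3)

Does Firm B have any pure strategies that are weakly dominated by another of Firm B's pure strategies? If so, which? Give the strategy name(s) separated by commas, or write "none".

CL, R

L is not dominated — it holds its own against CL at Opt2 (9>0); CR at Opt4 (3>2); R at Opt1 (-1>-4).
CR weakly dominates CL — Opt1: 10>5, Opt2: 9>0, Opt3: 10=10, Opt4: 2>0.
CR: no other strategy beats it everywhere (L at Opt1 (10>-1); CL at Opt1 (10>5); R at Opt1 (10>-4)).
R is weakly dominated by L (Opt1: -1>-4, Opt2: 9>-1, Opt3: 9>7, Opt4: 3=3).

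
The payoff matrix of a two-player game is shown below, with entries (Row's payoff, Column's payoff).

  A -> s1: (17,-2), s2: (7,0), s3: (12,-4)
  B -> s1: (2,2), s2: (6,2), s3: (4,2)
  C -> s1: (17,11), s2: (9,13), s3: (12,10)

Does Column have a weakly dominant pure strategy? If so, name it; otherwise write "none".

s2

s2 vs s1: A: 0>-2, B: 2=2, C: 13>11.
s2 vs s3: A: 0>-4, B: 2=2, C: 13>10.
s2 is at least as good as every other strategy against every opponent action, so it is weakly dominant.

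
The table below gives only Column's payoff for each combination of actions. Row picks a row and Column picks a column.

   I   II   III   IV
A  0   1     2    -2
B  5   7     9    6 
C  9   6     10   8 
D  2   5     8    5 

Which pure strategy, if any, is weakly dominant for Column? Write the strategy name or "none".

III vs I: A: 2>0, B: 9>5, C: 10>9, D: 8>2.
III vs II: A: 2>1, B: 9>7, C: 10>6, D: 8>5.
III vs IV: A: 2>-2, B: 9>6, C: 10>8, D: 8>5.
III is at least as good as every other strategy against every opponent action, so it is weakly dominant.

III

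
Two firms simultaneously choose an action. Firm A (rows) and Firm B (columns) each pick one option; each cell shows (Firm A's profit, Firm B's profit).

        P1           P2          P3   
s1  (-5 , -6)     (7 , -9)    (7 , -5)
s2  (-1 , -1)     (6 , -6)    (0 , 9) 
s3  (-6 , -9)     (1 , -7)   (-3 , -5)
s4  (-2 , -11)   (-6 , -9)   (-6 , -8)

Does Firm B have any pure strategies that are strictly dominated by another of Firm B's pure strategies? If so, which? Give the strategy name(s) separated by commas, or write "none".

P1 is strictly dominated by P3 (s1: -5>-6, s2: 9>-1, s3: -5>-9, s4: -8>-11).
P2 is strictly dominated by P3 (s1: -5>-9, s2: 9>-6, s3: -5>-7, s4: -8>-9).
P3 is not dominated — it holds its own against P1 at s1 (-5>-6); P2 at s1 (-5>-9).

P1, P2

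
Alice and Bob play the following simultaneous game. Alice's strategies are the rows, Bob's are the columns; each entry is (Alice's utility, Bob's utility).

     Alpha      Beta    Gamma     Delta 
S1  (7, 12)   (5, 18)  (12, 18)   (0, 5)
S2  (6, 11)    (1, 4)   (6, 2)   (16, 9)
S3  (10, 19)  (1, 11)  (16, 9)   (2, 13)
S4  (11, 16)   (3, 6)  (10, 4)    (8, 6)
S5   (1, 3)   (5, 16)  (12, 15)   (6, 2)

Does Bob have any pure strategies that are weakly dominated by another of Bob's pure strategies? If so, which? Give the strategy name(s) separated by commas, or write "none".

Nothing dominates Alpha: Beta at S2 (11>4); Gamma at S2 (11>2); Delta at S1 (12>5).
Beta is not dominated — it holds its own against Alpha at S1 (18>12); Gamma at S2 (4>2); Delta at S1 (18>5).
Gamma is weakly dominated by Beta (S1: 18=18, S2: 4>2, S3: 11>9, S4: 6>4, S5: 16>15).
Alpha weakly dominates Delta — S1: 12>5, S2: 11>9, S3: 19>13, S4: 16>6, S5: 3>2.

Gamma, Delta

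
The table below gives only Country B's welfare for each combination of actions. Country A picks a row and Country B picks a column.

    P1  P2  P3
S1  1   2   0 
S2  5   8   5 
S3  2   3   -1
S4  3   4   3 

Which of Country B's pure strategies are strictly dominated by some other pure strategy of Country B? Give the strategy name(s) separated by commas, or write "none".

P1, P3

P1 is strictly dominated by P2 (S1: 2>1, S2: 8>5, S3: 3>2, S4: 4>3).
P2: no other strategy beats it everywhere (P1 at S1 (2>1); P3 at S1 (2>0)).
P3 is strictly dominated by P2 (S1: 2>0, S2: 8>5, S3: 3>-1, S4: 4>3).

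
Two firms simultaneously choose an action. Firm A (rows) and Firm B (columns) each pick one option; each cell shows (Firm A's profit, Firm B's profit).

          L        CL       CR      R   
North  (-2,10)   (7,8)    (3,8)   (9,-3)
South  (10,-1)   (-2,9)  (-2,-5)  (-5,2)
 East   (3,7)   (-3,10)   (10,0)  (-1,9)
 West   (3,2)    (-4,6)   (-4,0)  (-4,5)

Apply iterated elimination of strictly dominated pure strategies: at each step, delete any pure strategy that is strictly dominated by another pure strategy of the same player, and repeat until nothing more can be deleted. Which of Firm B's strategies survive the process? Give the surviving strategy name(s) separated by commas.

L, CL

For Firm B, L strictly dominates CR on the remaining rows (North: 10>8, South: -1>-5, East: 7>0, West: 2>0); eliminate CR.
For Firm B, CL strictly dominates R on the remaining rows (North: 8>-3, South: 9>2, East: 10>9, West: 6>5); eliminate R.
For Firm A, South strictly dominates East on the remaining columns (L: 10>3, CL: -2>-3); eliminate East.
For Firm A, South strictly dominates West on the remaining columns (L: 10>3, CL: -2>-4); eliminate West.
Among the remaining strategies, none is strictly dominated by another pure strategy of the same player, so the elimination stops.
Surviving strategies — Firm A: {North, South}; Firm B: {L, CL}.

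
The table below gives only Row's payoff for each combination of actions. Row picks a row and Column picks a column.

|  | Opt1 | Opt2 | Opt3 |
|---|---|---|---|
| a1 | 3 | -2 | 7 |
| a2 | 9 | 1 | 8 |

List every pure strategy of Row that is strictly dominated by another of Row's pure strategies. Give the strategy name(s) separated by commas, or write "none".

a1: dominated, since a2 does at least as well everywhere (Opt1: 9>3, Opt2: 1>-2, Opt3: 8>7).
Nothing dominates a2: a1 at Opt1 (9>3).

a1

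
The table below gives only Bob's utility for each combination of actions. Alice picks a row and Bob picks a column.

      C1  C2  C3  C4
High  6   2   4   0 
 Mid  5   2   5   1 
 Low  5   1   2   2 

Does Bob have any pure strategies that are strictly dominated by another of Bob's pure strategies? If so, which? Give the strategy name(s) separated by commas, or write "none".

C1: no other strategy beats it everywhere (C2 at High (6>2); C3 at High (6>4); C4 at High (6>0)).
C2: dominated, since C1 does at least as well everywhere (High: 6>2, Mid: 5>2, Low: 5>1).
C3: no other strategy beats it everywhere (C1 at Mid (5=5); C2 at High (4>2); C4 at High (4>0)).
C4 is strictly dominated by C1 (High: 6>0, Mid: 5>1, Low: 5>2).

C2, C4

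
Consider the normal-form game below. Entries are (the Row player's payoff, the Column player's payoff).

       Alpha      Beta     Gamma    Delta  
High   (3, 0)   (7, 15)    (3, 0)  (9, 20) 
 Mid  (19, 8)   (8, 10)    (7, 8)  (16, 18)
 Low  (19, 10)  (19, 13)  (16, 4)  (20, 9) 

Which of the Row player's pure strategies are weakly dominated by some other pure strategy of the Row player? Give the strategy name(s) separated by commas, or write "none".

Mid weakly dominates High — Alpha: 19>3, Beta: 8>7, Gamma: 7>3, Delta: 16>9.
Low weakly dominates Mid — Alpha: 19=19, Beta: 19>8, Gamma: 16>7, Delta: 20>16.
Low: no other strategy beats it everywhere (High at Alpha (19>3); Mid at Beta (19>8)).

High, Mid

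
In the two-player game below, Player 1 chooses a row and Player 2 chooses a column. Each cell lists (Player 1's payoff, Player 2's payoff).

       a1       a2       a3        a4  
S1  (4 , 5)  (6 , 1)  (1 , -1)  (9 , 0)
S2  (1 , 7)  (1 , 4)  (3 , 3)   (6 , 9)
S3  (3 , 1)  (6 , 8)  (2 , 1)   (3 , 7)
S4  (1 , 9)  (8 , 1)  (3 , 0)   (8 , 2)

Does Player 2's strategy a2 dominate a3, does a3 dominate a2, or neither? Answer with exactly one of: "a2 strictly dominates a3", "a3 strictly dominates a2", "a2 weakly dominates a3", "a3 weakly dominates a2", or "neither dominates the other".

Compare a2 to a3 across each choice by Player 1: S1: 1>-1, S2: 4>3, S3: 8>1, S4: 1>0.
a2 gives a strictly higher payoff against each choice by Player 1, so a2 strictly dominates a3.

a2 strictly dominates a3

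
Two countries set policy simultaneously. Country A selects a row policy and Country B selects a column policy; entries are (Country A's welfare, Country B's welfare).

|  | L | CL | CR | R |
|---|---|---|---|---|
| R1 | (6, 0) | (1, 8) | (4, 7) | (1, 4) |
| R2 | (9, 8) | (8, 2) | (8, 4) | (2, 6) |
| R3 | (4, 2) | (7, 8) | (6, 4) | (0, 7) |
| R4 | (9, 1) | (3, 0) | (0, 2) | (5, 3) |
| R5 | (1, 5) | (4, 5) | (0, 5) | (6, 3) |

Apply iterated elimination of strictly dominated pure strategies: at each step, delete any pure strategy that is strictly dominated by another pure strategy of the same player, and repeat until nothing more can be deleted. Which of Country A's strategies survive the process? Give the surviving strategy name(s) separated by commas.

R2, R4, R5

Country A's strategy R1 is strictly dominated by R2 (L: 9>6, CL: 8>1, CR: 8>4, R: 2>1) and is removed.
Row R3 is eliminated: R2 beats it against every remaining column (L: 9>4, CL: 8>7, CR: 8>6, R: 2>0).
Among the remaining strategies, none is strictly dominated by another pure strategy of the same player, so the elimination stops.
Surviving strategies — Country A: {R2, R4, R5}; Country B: {L, CL, CR, R}.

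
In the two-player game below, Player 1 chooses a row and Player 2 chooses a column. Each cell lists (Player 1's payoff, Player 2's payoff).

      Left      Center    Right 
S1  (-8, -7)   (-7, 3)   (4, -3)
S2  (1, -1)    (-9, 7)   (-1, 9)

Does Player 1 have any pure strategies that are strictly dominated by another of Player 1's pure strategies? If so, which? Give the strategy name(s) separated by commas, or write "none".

none

S1 is not dominated — it holds its own against S2 at Center (-7>-9).
S2: no other strategy beats it everywhere (S1 at Left (1>-8)).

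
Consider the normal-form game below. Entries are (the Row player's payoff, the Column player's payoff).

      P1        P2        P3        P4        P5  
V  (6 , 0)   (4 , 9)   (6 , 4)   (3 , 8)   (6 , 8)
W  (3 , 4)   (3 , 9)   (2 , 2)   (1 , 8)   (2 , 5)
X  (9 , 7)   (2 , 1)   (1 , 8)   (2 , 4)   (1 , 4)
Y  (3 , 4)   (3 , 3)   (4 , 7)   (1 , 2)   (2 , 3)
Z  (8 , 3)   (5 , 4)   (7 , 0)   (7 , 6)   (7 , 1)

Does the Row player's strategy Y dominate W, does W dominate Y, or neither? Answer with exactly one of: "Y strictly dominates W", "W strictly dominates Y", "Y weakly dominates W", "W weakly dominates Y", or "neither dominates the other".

Y's payoffs vs W's, by the Column player's action — P1: 3=3, P2: 3=3, P3: 4>2, P4: 1=1, P5: 2=2.
Y is at least as good everywhere and strictly better somewhere (tied only at P1, P2, P4, P5), so Y weakly but not strictly dominates W.

Y weakly dominates W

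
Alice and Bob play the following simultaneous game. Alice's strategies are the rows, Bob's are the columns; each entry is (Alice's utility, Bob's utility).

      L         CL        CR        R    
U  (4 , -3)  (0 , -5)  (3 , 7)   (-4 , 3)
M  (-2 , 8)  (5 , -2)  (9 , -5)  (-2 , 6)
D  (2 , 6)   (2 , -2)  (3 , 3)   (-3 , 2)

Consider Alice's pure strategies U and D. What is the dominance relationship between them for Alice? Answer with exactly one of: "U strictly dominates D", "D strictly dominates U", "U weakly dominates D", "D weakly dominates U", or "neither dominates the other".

neither dominates the other

U's payoffs vs D's, by Bob's action — L: 4>2, CL: 0<2, CR: 3=3, R: -4<-3.
U does better at L but worse at CL, R; neither strategy dominates the other.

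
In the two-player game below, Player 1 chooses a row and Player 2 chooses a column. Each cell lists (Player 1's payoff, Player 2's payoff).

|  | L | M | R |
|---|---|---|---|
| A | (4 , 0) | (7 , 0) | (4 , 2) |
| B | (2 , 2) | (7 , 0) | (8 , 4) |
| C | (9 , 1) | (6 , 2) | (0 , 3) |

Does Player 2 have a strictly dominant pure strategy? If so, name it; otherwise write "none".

R vs L: A: 2>0, B: 4>2, C: 3>1.
R vs M: A: 2>0, B: 4>0, C: 3>2.
R strictly beats every other strategy against every opponent action, so it is strictly dominant.

R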